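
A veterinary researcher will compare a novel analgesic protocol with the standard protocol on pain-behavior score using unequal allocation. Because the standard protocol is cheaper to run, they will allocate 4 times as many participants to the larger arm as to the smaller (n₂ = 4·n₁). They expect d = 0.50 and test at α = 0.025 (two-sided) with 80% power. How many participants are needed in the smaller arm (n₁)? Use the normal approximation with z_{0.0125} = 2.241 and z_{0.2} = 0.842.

With allocation ratio k = n₂/n₁ = 4, Var(x̄₁−x̄₂) = σ²(1/n₁ + 1/(k·n₁)) = σ²·(k+1)/(k·n₁).
So n₁ = (1 + 1/k)·((z_{α/2} + z_β)/d)² = 1.250 × (3.083/0.50)².
n₁ = 1.250 × 38.02 = 47.5.
Round up: n₁ = 48, giving n₂ = 4 × 48 = 192.

n₁ = 48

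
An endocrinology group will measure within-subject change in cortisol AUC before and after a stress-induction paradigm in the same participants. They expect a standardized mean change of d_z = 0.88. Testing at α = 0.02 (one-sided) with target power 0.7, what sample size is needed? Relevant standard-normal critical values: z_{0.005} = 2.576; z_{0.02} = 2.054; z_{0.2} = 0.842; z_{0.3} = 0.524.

n = 9 pairs

For a paired (one-sample on differences) test: n = ((z_{α} + z_β) / d)².
z_{α} + z_β = 2.054 + 0.524 = 2.578.
n = (2.578 / 0.88)² = 2.930² = 8.58.
Round up.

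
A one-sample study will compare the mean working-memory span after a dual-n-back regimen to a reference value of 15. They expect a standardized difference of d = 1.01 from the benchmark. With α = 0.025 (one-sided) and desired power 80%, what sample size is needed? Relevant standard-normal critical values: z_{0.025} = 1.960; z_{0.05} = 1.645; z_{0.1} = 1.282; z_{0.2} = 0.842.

n = 8

For a one-sample test: n = ((z_{α} + z_β) / d)².
z_{α} + z_β = 1.960 + 0.842 = 2.802.
n = (2.802 / 1.01)² = 2.774² = 7.70.
Round up.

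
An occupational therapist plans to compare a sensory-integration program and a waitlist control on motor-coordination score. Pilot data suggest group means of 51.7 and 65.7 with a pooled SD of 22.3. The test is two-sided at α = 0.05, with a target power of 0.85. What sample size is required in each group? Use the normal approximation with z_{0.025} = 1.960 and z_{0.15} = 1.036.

Cohen's d = |M₁ − M₂| / SD_pooled = |51.7 − 65.7| / 22.3 = 14.0 / 22.3 = 0.628.
For two independent groups with equal n: n = 2·((z_{α/2} + z_β) / d)².
z_{α/2} + z_β = 1.960 + 1.036 = 2.996.
n = 2 × (2.996 / 0.628)² = 2 × 4.771² = 2 × 22.76 = 45.5.
Round up to the next whole participant.

n = 46 per group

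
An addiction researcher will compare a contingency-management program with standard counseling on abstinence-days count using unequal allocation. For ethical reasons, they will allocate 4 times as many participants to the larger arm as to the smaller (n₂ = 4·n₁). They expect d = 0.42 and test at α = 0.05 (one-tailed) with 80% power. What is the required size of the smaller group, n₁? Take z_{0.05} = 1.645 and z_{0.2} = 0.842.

With allocation ratio k = n₂/n₁ = 4, Var(x̄₁−x̄₂) = σ²(1/n₁ + 1/(k·n₁)) = σ²·(k+1)/(k·n₁).
So n₁ = (1 + 1/k)·((z_{α} + z_β)/d)² = 1.250 × (2.487/0.42)².
n₁ = 1.250 × 35.06 = 43.8.
Round up: n₁ = 44, giving n₂ = 4 × 44 = 176.

n₁ = 44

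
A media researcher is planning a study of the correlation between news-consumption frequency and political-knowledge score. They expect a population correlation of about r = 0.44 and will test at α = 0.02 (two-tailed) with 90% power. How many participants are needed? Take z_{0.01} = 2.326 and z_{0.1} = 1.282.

n = 62

Fisher's z: C = ½·ln((1+r)/(1−r)) = ½·ln(2.5714) = 0.4722.
n = ((z_{α/2} + z_β)/C)² + 3.
(2.326 + 1.282) / 0.4722 = 3.608 / 0.4722 = 7.641.
n = 7.641² + 3 = 58.38 + 3 = 61.4.
Round up.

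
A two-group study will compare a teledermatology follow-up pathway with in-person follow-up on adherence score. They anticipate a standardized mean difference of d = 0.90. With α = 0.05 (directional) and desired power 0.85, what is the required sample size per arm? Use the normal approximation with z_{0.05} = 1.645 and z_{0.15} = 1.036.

For two independent groups with equal n: n = 2·((z_{α} + z_β) / d)².
z_{α} + z_β = 1.645 + 1.036 = 2.681.
n = 2 × (2.681 / 0.90)² = 2 × 2.979² = 2 × 8.87 = 17.7.
Round up to the next whole participant.

n = 18 per group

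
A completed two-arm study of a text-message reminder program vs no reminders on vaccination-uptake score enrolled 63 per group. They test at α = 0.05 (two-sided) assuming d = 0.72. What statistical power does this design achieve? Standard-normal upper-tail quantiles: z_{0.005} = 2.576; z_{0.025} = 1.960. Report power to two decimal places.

power ≈ 0.98

For two equal groups, power = Φ(d·√(n/2) − z_{α/2}).
d·√(n/2) = 0.72 × √(63/2) = 0.72 × 5.612 = 4.041.
z_β = 4.041 − 1.960 = 2.081.
Power = Φ(2.081) = 0.981.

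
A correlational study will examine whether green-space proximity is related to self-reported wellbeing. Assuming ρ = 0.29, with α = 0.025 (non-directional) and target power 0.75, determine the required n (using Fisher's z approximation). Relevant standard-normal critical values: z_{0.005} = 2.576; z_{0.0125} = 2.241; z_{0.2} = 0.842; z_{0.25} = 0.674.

Fisher's z: C = ½·ln((1+r)/(1−r)) = ½·ln(1.8169) = 0.2986.
n = ((z_{α/2} + z_β)/C)² + 3.
(2.241 + 0.674) / 0.2986 = 2.915 / 0.2986 = 9.762.
n = 9.762² + 3 = 95.30 + 3 = 98.3.
Round up.

n = 99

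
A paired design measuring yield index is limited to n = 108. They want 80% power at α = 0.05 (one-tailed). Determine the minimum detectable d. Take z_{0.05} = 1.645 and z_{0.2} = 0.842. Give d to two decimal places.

For a single sample (or paired design) of n = 108: d_min = (z_{α} + z_β)/√n.
z-sum = 1.645 + 0.842 = 2.487.
d_min = 2.487 / √108 = 2.487 / 10.392 = 0.239.

d_min ≈ 0.24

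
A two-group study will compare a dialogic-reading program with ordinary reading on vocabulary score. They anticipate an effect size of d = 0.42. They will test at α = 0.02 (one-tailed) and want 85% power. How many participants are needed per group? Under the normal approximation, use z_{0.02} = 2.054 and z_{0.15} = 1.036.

n = 109 per group

For two independent groups with equal n: n = 2·((z_{α} + z_β) / d)².
z_{α} + z_β = 2.054 + 1.036 = 3.090.
n = 2 × (3.090 / 0.42)² = 2 × 7.357² = 2 × 54.13 = 108.3.
Round up to the next whole participant.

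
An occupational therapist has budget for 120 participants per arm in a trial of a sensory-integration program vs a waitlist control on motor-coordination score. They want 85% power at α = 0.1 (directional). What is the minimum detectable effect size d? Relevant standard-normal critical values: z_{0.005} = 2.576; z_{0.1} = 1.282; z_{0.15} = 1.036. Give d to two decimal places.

For two independent groups of n = 120 each: d_min = (z_{α} + z_β)·√(2/n).
z-sum = 1.282 + 1.036 = 2.318.
d_min = 2.318 × √(2/120) = 2.318 × 0.1291 = 0.299.

d_min ≈ 0.30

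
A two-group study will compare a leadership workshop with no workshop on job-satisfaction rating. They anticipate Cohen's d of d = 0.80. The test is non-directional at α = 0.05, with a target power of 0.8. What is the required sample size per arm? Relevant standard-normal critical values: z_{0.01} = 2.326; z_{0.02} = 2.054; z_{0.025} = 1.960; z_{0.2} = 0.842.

For two independent groups with equal n: n = 2·((z_{α/2} + z_β) / d)².
z_{α/2} + z_β = 1.960 + 0.842 = 2.802.
n = 2 × (2.802 / 0.80)² = 2 × 3.502² = 2 × 12.27 = 24.5.
Round up to the next whole participant.

n = 25 per group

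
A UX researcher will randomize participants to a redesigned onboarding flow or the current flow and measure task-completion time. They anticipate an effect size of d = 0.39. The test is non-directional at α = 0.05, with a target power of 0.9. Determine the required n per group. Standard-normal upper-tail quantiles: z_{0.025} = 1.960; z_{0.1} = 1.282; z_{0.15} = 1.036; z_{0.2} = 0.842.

For two independent groups with equal n: n = 2·((z_{α/2} + z_β) / d)².
z_{α/2} + z_β = 1.960 + 1.282 = 3.242.
n = 2 × (3.242 / 0.39)² = 2 × 8.313² = 2 × 69.10 = 138.2.
Round up to the next whole participant.

n = 139 per group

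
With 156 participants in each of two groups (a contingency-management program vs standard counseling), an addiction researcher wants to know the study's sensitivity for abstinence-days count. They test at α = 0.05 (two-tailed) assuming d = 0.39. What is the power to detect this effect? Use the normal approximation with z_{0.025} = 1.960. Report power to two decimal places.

For two equal groups, power = Φ(d·√(n/2) − z_{α/2}).
d·√(n/2) = 0.39 × √(156/2) = 0.39 × 8.832 = 3.444.
z_β = 3.444 − 1.960 = 1.484.
Power = Φ(1.484) = 0.931.

power ≈ 0.93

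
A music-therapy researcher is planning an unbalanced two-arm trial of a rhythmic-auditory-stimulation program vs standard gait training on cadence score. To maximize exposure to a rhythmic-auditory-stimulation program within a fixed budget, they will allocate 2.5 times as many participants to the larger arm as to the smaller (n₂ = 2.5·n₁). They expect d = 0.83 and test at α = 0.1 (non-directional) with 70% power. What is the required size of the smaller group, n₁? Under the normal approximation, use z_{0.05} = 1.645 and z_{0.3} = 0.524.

n₁ = 10

With allocation ratio k = n₂/n₁ = 2.5, Var(x̄₁−x̄₂) = σ²(1/n₁ + 1/(k·n₁)) = σ²·(k+1)/(k·n₁).
So n₁ = (1 + 1/k)·((z_{α/2} + z_β)/d)² = 1.400 × (2.169/0.83)².
n₁ = 1.400 × 6.83 = 9.6.
Round up: n₁ = 10, giving n₂ = 2.5 × 10 = 25.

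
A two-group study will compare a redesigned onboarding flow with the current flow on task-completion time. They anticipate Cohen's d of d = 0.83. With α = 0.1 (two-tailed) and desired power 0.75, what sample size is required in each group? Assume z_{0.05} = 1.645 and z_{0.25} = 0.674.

For two independent groups with equal n: n = 2·((z_{α/2} + z_β) / d)².
z_{α/2} + z_β = 1.645 + 0.674 = 2.319.
n = 2 × (2.319 / 0.83)² = 2 × 2.794² = 2 × 7.81 = 15.6.
Round up to the next whole participant.

n = 16 per group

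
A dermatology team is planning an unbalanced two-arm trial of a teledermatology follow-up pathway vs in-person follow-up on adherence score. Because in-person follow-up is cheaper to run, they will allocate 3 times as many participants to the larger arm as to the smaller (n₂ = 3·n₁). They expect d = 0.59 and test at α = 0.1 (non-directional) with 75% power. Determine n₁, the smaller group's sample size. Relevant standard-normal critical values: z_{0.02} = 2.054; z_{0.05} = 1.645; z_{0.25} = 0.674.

With allocation ratio k = n₂/n₁ = 3, Var(x̄₁−x̄₂) = σ²(1/n₁ + 1/(k·n₁)) = σ²·(k+1)/(k·n₁).
So n₁ = (1 + 1/k)·((z_{α/2} + z_β)/d)² = 1.333 × (2.319/0.59)².
n₁ = 1.333 × 15.45 = 20.6.
Round up: n₁ = 21, giving n₂ = 3 × 21 = 63.

n₁ = 21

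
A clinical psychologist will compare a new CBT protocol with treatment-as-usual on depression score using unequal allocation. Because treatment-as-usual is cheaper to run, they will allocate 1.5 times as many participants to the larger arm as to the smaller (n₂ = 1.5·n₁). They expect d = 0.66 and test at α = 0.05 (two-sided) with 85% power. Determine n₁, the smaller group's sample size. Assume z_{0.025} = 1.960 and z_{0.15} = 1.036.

With allocation ratio k = n₂/n₁ = 1.5, Var(x̄₁−x̄₂) = σ²(1/n₁ + 1/(k·n₁)) = σ²·(k+1)/(k·n₁).
So n₁ = (1 + 1/k)·((z_{α/2} + z_β)/d)² = 1.667 × (2.996/0.66)².
n₁ = 1.667 × 20.61 = 34.3.
Round up: n₁ = 35, giving n₂ = ⌈1.5 × 35⌉ = ⌈52.5⌉ = 53.

n₁ = 35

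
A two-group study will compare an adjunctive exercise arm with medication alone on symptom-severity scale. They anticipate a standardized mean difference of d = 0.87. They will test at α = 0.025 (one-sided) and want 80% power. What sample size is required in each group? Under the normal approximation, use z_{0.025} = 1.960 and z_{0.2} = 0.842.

For two independent groups with equal n: n = 2·((z_{α} + z_β) / d)².
z_{α} + z_β = 1.960 + 0.842 = 2.802.
n = 2 × (2.802 / 0.87)² = 2 × 3.221² = 2 × 10.37 = 20.7.
Round up to the next whole participant.

n = 21 per group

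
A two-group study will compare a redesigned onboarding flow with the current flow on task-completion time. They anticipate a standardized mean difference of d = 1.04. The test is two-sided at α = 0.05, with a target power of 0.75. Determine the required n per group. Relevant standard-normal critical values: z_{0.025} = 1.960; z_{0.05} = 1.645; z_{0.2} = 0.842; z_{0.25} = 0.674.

For two independent groups with equal n: n = 2·((z_{α/2} + z_β) / d)².
z_{α/2} + z_β = 1.960 + 0.674 = 2.634.
n = 2 × (2.634 / 1.04)² = 2 × 2.533² = 2 × 6.41 = 12.8.
Round up to the next whole participant.

n = 13 per group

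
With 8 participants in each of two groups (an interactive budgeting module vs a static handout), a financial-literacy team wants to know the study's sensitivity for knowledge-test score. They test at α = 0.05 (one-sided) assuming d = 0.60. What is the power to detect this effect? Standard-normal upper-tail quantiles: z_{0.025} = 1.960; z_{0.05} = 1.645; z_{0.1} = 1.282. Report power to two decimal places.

power ≈ 0.33

For two equal groups, power = Φ(d·√(n/2) − z_{α}).
d·√(n/2) = 0.60 × √(8/2) = 0.60 × 2.000 = 1.200.
z_β = 1.200 − 1.645 = -0.445.
Power = Φ(-0.445) = 0.328.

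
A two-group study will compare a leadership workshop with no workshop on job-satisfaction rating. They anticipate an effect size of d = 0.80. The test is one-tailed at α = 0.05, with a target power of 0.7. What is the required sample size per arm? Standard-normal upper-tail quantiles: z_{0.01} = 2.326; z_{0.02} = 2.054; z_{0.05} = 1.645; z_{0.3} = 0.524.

For two independent groups with equal n: n = 2·((z_{α} + z_β) / d)².
z_{α} + z_β = 1.645 + 0.524 = 2.169.
n = 2 × (2.169 / 0.80)² = 2 × 2.711² = 2 × 7.35 = 14.7.
Round up to the next whole participant.

n = 15 per group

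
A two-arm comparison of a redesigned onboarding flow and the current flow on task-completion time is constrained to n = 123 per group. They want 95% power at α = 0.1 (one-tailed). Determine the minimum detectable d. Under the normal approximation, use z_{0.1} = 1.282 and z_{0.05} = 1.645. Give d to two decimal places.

For two independent groups of n = 123 each: d_min = (z_{α} + z_β)·√(2/n).
z-sum = 1.282 + 1.645 = 2.927.
d_min = 2.927 × √(2/123) = 2.927 × 0.1275 = 0.373.

d_min ≈ 0.37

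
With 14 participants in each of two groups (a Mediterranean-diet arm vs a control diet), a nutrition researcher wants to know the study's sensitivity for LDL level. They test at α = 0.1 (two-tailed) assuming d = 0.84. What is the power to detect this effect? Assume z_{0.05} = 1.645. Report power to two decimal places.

For two equal groups, power = Φ(d·√(n/2) − z_{α/2}).
d·√(n/2) = 0.84 × √(14/2) = 0.84 × 2.646 = 2.222.
z_β = 2.222 − 1.645 = 0.577.
Power = Φ(0.577) = 0.718.

power ≈ 0.72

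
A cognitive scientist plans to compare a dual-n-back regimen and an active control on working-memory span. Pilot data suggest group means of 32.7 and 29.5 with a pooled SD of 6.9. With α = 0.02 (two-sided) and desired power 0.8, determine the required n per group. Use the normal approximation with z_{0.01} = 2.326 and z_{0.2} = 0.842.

n = 94 per group

Cohen's d = |M₁ − M₂| / SD_pooled = |32.7 − 29.5| / 6.9 = 3.2 / 6.9 = 0.464.
For two independent groups with equal n: n = 2·((z_{α/2} + z_β) / d)².
z_{α/2} + z_β = 2.326 + 0.842 = 3.168.
n = 2 × (3.168 / 0.464)² = 2 × 6.828² = 2 × 46.62 = 93.2.
Round up to the next whole participant.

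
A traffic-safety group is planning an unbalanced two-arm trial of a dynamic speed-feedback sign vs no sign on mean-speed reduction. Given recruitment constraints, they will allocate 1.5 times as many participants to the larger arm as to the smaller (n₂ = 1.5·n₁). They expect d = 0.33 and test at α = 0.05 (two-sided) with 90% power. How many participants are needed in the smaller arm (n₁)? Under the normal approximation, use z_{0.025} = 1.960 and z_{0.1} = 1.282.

With allocation ratio k = n₂/n₁ = 1.5, Var(x̄₁−x̄₂) = σ²(1/n₁ + 1/(k·n₁)) = σ²·(k+1)/(k·n₁).
So n₁ = (1 + 1/k)·((z_{α/2} + z_β)/d)² = 1.667 × (3.242/0.33)².
n₁ = 1.667 × 96.52 = 160.9.
Round up: n₁ = 161, giving n₂ = ⌈1.5 × 161⌉ = ⌈241.5⌉ = 242.

n₁ = 161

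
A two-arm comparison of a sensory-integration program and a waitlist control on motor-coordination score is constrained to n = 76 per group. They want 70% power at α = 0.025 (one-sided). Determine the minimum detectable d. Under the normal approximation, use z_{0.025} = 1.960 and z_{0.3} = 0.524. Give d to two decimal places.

d_min ≈ 0.40

For two independent groups of n = 76 each: d_min = (z_{α} + z_β)·√(2/n).
z-sum = 1.960 + 0.524 = 2.484.
d_min = 2.484 × √(2/76) = 2.484 × 0.1622 = 0.403.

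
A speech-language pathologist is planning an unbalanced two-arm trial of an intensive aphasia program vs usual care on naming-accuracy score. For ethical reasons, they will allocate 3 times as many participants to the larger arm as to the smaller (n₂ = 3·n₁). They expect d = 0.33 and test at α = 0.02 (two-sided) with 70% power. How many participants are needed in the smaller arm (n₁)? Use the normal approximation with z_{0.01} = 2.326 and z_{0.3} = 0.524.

n₁ = 100

With allocation ratio k = n₂/n₁ = 3, Var(x̄₁−x̄₂) = σ²(1/n₁ + 1/(k·n₁)) = σ²·(k+1)/(k·n₁).
So n₁ = (1 + 1/k)·((z_{α/2} + z_β)/d)² = 1.333 × (2.850/0.33)².
n₁ = 1.333 × 74.59 = 99.4.
Round up: n₁ = 100, giving n₂ = 3 × 100 = 300.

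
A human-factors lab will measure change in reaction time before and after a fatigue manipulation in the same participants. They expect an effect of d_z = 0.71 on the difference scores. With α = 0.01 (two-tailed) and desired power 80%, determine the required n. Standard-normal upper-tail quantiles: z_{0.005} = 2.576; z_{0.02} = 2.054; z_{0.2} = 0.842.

n = 24 pairs

For a paired (one-sample on differences) test: n = ((z_{α/2} + z_β) / d)².
z_{α/2} + z_β = 2.576 + 0.842 = 3.418.
n = (3.418 / 0.71)² = 4.814² = 23.18.
Round up.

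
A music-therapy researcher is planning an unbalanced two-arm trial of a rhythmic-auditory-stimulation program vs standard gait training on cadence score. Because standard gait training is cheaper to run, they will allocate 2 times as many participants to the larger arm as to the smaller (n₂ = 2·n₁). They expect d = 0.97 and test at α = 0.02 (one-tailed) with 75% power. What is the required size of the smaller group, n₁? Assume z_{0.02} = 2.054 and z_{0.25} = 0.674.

n₁ = 12

With allocation ratio k = n₂/n₁ = 2, Var(x̄₁−x̄₂) = σ²(1/n₁ + 1/(k·n₁)) = σ²·(k+1)/(k·n₁).
So n₁ = (1 + 1/k)·((z_{α} + z_β)/d)² = 1.500 × (2.728/0.97)².
n₁ = 1.500 × 7.91 = 11.9.
Round up: n₁ = 12, giving n₂ = 2 × 12 = 24.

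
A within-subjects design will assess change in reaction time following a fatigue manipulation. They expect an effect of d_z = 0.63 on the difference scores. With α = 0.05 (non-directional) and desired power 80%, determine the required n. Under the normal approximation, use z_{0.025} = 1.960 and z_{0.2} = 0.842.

n = 20 pairs

For a paired (one-sample on differences) test: n = ((z_{α/2} + z_β) / d)².
z_{α/2} + z_β = 1.960 + 0.842 = 2.802.
n = (2.802 / 0.63)² = 4.448² = 19.78.
Round up.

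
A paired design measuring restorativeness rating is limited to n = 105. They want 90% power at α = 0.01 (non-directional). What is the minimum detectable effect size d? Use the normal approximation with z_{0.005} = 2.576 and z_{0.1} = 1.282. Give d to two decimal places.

d_min ≈ 0.38

For a single sample (or paired design) of n = 105: d_min = (z_{α/2} + z_β)/√n.
z-sum = 2.576 + 1.282 = 3.858.
d_min = 3.858 / √105 = 3.858 / 10.247 = 0.377.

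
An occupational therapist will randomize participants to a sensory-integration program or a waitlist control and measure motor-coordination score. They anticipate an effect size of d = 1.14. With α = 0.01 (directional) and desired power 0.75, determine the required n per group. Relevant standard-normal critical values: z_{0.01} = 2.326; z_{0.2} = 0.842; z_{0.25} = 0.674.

n = 14 per group

For two independent groups with equal n: n = 2·((z_{α} + z_β) / d)².
z_{α} + z_β = 2.326 + 0.674 = 3.000.
n = 2 × (3.000 / 1.14)² = 2 × 2.632² = 2 × 6.93 = 13.9.
Round up to the next whole participant.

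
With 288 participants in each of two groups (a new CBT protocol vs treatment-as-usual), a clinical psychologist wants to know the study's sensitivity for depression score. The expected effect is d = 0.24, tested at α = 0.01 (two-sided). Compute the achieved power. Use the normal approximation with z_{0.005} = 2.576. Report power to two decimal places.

power ≈ 0.62

For two equal groups, power = Φ(d·√(n/2) − z_{α/2}).
d·√(n/2) = 0.24 × √(288/2) = 0.24 × 12.000 = 2.880.
z_β = 2.880 − 2.576 = 0.304.
Power = Φ(0.304) = 0.619.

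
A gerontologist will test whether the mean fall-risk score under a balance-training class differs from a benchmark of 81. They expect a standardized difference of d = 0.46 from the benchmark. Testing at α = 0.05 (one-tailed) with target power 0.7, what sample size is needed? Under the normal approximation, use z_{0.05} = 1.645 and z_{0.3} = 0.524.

For a one-sample test: n = ((z_{α} + z_β) / d)².
z_{α} + z_β = 1.645 + 0.524 = 2.169.
n = (2.169 / 0.46)² = 4.715² = 22.23.
Round up.

n = 23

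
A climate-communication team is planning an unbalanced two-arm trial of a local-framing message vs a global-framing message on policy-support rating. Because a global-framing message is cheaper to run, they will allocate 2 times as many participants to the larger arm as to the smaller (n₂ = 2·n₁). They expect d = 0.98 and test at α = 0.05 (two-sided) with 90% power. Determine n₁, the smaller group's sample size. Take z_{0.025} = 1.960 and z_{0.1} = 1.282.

With allocation ratio k = n₂/n₁ = 2, Var(x̄₁−x̄₂) = σ²(1/n₁ + 1/(k·n₁)) = σ²·(k+1)/(k·n₁).
So n₁ = (1 + 1/k)·((z_{α/2} + z_β)/d)² = 1.500 × (3.242/0.98)².
n₁ = 1.500 × 10.94 = 16.4.
Round up: n₁ = 17, giving n₂ = 2 × 17 = 34.

n₁ = 17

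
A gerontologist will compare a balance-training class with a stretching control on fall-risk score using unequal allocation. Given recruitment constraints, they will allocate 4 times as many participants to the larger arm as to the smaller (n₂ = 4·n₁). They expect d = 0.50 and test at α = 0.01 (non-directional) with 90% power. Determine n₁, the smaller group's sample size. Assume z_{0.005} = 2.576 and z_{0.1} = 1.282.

n₁ = 75

With allocation ratio k = n₂/n₁ = 4, Var(x̄₁−x̄₂) = σ²(1/n₁ + 1/(k·n₁)) = σ²·(k+1)/(k·n₁).
So n₁ = (1 + 1/k)·((z_{α/2} + z_β)/d)² = 1.250 × (3.858/0.50)².
n₁ = 1.250 × 59.54 = 74.4.
Round up: n₁ = 75, giving n₂ = 4 × 75 = 300.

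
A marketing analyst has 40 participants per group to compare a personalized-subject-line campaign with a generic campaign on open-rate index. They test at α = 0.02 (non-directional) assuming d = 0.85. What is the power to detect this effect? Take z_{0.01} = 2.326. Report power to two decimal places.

power ≈ 0.93

For two equal groups, power = Φ(d·√(n/2) − z_{α/2}).
d·√(n/2) = 0.85 × √(40/2) = 0.85 × 4.472 = 3.801.
z_β = 3.801 − 2.326 = 1.475.
Power = Φ(1.475) = 0.930.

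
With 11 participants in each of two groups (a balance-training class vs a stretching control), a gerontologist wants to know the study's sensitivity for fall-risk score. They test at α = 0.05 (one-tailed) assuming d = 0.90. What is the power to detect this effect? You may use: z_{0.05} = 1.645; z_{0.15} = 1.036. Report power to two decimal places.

For two equal groups, power = Φ(d·√(n/2) − z_{α}).
d·√(n/2) = 0.90 × √(11/2) = 0.90 × 2.345 = 2.111.
z_β = 2.111 − 1.645 = 0.466.
Power = Φ(0.466) = 0.679.

power ≈ 0.68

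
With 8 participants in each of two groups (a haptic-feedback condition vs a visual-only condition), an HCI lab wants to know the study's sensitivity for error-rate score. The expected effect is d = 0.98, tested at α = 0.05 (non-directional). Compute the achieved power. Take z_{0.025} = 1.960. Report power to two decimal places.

For two equal groups, power = Φ(d·√(n/2) − z_{α/2}).
d·√(n/2) = 0.98 × √(8/2) = 0.98 × 2.000 = 1.960.
z_β = 1.960 − 1.960 = 0.000.
Power = Φ(0.000) = 0.500.

power ≈ 0.50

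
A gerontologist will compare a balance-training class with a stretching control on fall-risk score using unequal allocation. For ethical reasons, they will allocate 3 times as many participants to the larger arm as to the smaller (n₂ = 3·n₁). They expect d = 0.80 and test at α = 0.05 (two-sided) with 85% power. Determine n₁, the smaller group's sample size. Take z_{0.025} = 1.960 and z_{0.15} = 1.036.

n₁ = 19

With allocation ratio k = n₂/n₁ = 3, Var(x̄₁−x̄₂) = σ²(1/n₁ + 1/(k·n₁)) = σ²·(k+1)/(k·n₁).
So n₁ = (1 + 1/k)·((z_{α/2} + z_β)/d)² = 1.333 × (2.996/0.80)².
n₁ = 1.333 × 14.03 = 18.7.
Round up: n₁ = 19, giving n₂ = 3 × 19 = 57.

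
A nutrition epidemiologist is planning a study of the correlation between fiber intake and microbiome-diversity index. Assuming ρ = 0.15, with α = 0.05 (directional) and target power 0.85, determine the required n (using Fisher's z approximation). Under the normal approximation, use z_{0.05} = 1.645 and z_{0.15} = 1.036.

n = 318

Fisher's z: C = ½·ln((1+r)/(1−r)) = ½·ln(1.3529) = 0.1511.
n = ((z_{α} + z_β)/C)² + 3.
(1.645 + 1.036) / 0.1511 = 2.681 / 0.1511 = 17.743.
n = 17.743² + 3 = 314.82 + 3 = 317.8.
Round up.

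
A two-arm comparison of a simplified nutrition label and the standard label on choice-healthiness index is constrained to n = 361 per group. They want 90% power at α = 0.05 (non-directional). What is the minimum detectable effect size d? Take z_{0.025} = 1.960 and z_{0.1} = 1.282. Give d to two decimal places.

d_min ≈ 0.24

For two independent groups of n = 361 each: d_min = (z_{α/2} + z_β)·√(2/n).
z-sum = 1.960 + 1.282 = 3.242.
d_min = 3.242 × √(2/361) = 3.242 × 0.0744 = 0.241.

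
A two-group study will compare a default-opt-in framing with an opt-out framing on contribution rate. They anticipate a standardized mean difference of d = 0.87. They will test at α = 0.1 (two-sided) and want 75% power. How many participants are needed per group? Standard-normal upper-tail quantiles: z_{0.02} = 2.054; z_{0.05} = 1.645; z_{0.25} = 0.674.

For two independent groups with equal n: n = 2·((z_{α/2} + z_β) / d)².
z_{α/2} + z_β = 1.645 + 0.674 = 2.319.
n = 2 × (2.319 / 0.87)² = 2 × 2.666² = 2 × 7.10 = 14.2.
Round up to the next whole participant.

n = 15 per group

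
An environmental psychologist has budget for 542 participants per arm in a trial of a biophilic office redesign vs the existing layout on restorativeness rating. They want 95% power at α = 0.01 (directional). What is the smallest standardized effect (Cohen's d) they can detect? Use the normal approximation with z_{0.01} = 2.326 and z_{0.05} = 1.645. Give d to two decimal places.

For two independent groups of n = 542 each: d_min = (z_{α} + z_β)·√(2/n).
z-sum = 2.326 + 1.645 = 3.971.
d_min = 3.971 × √(2/542) = 3.971 × 0.0607 = 0.241.

d_min ≈ 0.24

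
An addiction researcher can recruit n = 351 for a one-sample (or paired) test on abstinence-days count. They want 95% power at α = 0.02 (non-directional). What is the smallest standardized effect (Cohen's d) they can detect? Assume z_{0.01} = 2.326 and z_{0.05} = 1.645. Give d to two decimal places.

d_min ≈ 0.21

For a single sample (or paired design) of n = 351: d_min = (z_{α/2} + z_β)/√n.
z-sum = 2.326 + 1.645 = 3.971.
d_min = 3.971 / √351 = 3.971 / 18.735 = 0.212.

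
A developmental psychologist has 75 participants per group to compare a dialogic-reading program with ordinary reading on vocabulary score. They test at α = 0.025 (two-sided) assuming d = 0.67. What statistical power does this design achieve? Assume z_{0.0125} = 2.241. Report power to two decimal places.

power ≈ 0.97

For two equal groups, power = Φ(d·√(n/2) − z_{α/2}).
d·√(n/2) = 0.67 × √(75/2) = 0.67 × 6.124 = 4.103.
z_β = 4.103 − 2.241 = 1.862.
Power = Φ(1.862) = 0.969.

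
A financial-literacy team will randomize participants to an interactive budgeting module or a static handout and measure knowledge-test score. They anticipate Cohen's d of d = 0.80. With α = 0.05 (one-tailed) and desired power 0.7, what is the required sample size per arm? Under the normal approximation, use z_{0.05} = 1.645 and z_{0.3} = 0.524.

n = 15 per group

For two independent groups with equal n: n = 2·((z_{α} + z_β) / d)².
z_{α} + z_β = 1.645 + 0.524 = 2.169.
n = 2 × (2.169 / 0.80)² = 2 × 2.711² = 2 × 7.35 = 14.7.
Round up to the next whole participant.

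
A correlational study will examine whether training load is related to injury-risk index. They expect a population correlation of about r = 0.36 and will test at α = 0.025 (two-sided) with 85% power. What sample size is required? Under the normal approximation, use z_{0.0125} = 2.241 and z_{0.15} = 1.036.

Fisher's z: C = ½·ln((1+r)/(1−r)) = ½·ln(2.1250) = 0.3769.
n = ((z_{α/2} + z_β)/C)² + 3.
(2.241 + 1.036) / 0.3769 = 3.277 / 0.3769 = 8.695.
n = 8.695² + 3 = 75.60 + 3 = 78.6.
Round up.

n = 79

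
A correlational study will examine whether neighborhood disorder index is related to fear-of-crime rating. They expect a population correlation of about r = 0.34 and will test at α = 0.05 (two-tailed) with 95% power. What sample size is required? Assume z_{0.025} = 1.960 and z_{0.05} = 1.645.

Fisher's z: C = ½·ln((1+r)/(1−r)) = ½·ln(2.0303) = 0.3541.
n = ((z_{α/2} + z_β)/C)² + 3.
(1.960 + 1.645) / 0.3541 = 3.605 / 0.3541 = 10.181.
n = 10.181² + 3 = 103.65 + 3 = 106.6.
Round up.

n = 107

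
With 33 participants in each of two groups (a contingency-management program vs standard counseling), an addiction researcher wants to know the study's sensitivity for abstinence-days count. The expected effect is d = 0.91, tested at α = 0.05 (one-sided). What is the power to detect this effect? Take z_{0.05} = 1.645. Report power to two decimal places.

power ≈ 0.98

For two equal groups, power = Φ(d·√(n/2) − z_{α}).
d·√(n/2) = 0.91 × √(33/2) = 0.91 × 4.062 = 3.696.
z_β = 3.696 − 1.645 = 2.051.
Power = Φ(2.051) = 0.980.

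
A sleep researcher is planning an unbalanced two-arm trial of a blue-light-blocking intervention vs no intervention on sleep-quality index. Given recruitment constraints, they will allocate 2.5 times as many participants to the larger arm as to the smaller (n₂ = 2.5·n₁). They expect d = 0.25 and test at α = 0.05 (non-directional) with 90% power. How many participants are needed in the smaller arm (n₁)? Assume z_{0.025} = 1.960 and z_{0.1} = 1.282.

n₁ = 236

With allocation ratio k = n₂/n₁ = 2.5, Var(x̄₁−x̄₂) = σ²(1/n₁ + 1/(k·n₁)) = σ²·(k+1)/(k·n₁).
So n₁ = (1 + 1/k)·((z_{α/2} + z_β)/d)² = 1.400 × (3.242/0.25)².
n₁ = 1.400 × 168.17 = 235.4.
Round up: n₁ = 236, giving n₂ = 2.5 × 236 = 590.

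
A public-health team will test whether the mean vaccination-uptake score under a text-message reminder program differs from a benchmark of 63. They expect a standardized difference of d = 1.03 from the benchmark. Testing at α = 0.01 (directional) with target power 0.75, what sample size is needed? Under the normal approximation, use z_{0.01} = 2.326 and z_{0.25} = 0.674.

For a one-sample test: n = ((z_{α} + z_β) / d)².
z_{α} + z_β = 2.326 + 0.674 = 3.000.
n = (3.000 / 1.03)² = 2.913² = 8.48.
Round up.

n = 9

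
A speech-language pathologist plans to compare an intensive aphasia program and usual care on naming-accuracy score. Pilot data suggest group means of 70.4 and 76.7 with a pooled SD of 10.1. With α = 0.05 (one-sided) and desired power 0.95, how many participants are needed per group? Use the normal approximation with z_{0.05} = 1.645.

Cohen's d = |M₁ − M₂| / SD_pooled = |70.4 − 76.7| / 10.1 = 6.3 / 10.1 = 0.624.
For two independent groups with equal n: n = 2·((z_{α} + z_β) / d)².
z_{α} + z_β = 1.645 + 1.645 = 3.290.
n = 2 × (3.290 / 0.624)² = 2 × 5.272² = 2 × 27.80 = 55.6.
Round up to the next whole participant.

n = 56 per group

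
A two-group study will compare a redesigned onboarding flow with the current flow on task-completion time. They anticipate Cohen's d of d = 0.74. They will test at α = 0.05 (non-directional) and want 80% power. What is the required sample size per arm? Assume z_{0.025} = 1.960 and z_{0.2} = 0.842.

For two independent groups with equal n: n = 2·((z_{α/2} + z_β) / d)².
z_{α/2} + z_β = 1.960 + 0.842 = 2.802.
n = 2 × (2.802 / 0.74)² = 2 × 3.786² = 2 × 14.34 = 28.7.
Round up to the next whole participant.

n = 29 per group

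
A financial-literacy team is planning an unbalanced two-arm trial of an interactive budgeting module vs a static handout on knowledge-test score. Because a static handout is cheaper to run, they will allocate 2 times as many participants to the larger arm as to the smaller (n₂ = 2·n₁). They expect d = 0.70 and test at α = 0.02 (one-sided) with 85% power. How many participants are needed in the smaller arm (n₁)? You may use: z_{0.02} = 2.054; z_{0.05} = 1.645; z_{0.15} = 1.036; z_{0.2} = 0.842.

n₁ = 30

With allocation ratio k = n₂/n₁ = 2, Var(x̄₁−x̄₂) = σ²(1/n₁ + 1/(k·n₁)) = σ²·(k+1)/(k·n₁).
So n₁ = (1 + 1/k)·((z_{α} + z_β)/d)² = 1.500 × (3.090/0.70)².
n₁ = 1.500 × 19.49 = 29.2.
Round up: n₁ = 30, giving n₂ = 2 × 30 = 60.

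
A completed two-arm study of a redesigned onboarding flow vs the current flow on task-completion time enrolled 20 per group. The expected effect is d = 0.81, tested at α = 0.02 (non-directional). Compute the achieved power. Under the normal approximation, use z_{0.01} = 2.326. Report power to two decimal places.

For two equal groups, power = Φ(d·√(n/2) − z_{α/2}).
d·√(n/2) = 0.81 × √(20/2) = 0.81 × 3.162 = 2.561.
z_β = 2.561 − 2.326 = 0.235.
Power = Φ(0.235) = 0.593.

power ≈ 0.59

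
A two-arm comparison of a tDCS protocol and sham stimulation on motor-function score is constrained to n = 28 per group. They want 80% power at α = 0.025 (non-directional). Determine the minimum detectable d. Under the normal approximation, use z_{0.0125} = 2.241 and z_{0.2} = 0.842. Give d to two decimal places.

For two independent groups of n = 28 each: d_min = (z_{α/2} + z_β)·√(2/n).
z-sum = 2.241 + 0.842 = 3.083.
d_min = 3.083 × √(2/28) = 3.083 × 0.2673 = 0.824.

d_min ≈ 0.82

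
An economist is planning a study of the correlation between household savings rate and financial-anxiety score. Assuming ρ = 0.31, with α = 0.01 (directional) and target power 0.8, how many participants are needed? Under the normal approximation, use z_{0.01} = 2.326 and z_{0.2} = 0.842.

n = 101

Fisher's z: C = ½·ln((1+r)/(1−r)) = ½·ln(1.8986) = 0.3205.
n = ((z_{α} + z_β)/C)² + 3.
(2.326 + 0.842) / 0.3205 = 3.168 / 0.3205 = 9.885.
n = 9.885² + 3 = 97.70 + 3 = 100.7.
Round up.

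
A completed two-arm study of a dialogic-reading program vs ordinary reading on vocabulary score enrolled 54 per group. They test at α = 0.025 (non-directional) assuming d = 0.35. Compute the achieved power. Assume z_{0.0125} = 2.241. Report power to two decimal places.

power ≈ 0.34

For two equal groups, power = Φ(d·√(n/2) − z_{α/2}).
d·√(n/2) = 0.35 × √(54/2) = 0.35 × 5.196 = 1.819.
z_β = 1.819 − 2.241 = -0.422.
Power = Φ(-0.422) = 0.336.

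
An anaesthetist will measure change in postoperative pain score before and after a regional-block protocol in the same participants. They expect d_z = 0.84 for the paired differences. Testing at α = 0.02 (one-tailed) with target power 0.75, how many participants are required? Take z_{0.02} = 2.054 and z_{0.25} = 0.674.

n = 11 pairs

For a paired (one-sample on differences) test: n = ((z_{α} + z_β) / d)².
z_{α} + z_β = 2.054 + 0.674 = 2.728.
n = (2.728 / 0.84)² = 3.248² = 10.55.
Round up.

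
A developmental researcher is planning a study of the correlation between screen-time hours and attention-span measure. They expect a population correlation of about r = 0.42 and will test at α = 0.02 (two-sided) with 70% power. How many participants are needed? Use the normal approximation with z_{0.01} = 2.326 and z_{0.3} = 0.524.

n = 44

Fisher's z: C = ½·ln((1+r)/(1−r)) = ½·ln(2.4483) = 0.4477.
n = ((z_{α/2} + z_β)/C)² + 3.
(2.326 + 0.524) / 0.4477 = 2.850 / 0.4477 = 6.366.
n = 6.366² + 3 = 40.52 + 3 = 43.5.
Round up.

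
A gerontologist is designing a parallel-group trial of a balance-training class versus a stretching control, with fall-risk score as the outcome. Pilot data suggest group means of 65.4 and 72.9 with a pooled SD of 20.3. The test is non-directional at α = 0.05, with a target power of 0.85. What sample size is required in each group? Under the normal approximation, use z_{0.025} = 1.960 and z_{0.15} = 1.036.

n = 132 per group

Cohen's d = |M₁ − M₂| / SD_pooled = |65.4 − 72.9| / 20.3 = 7.5 / 20.3 = 0.369.
For two independent groups with equal n: n = 2·((z_{α/2} + z_β) / d)².
z_{α/2} + z_β = 1.960 + 1.036 = 2.996.
n = 2 × (2.996 / 0.369)² = 2 × 8.119² = 2 × 65.92 = 131.8.
Round up to the next whole participant.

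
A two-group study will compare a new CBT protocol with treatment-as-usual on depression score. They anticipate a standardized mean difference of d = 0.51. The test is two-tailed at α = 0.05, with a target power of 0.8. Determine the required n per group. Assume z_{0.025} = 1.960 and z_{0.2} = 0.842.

For two independent groups with equal n: n = 2·((z_{α/2} + z_β) / d)².
z_{α/2} + z_β = 1.960 + 0.842 = 2.802.
n = 2 × (2.802 / 0.51)² = 2 × 5.494² = 2 × 30.19 = 60.4.
Round up to the next whole participant.

n = 61 per group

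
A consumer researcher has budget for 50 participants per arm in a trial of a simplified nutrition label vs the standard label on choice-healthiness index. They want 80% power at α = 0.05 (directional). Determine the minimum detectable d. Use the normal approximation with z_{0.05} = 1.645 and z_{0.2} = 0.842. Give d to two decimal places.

For two independent groups of n = 50 each: d_min = (z_{α} + z_β)·√(2/n).
z-sum = 1.645 + 0.842 = 2.487.
d_min = 2.487 × √(2/50) = 2.487 × 0.2000 = 0.497.

d_min ≈ 0.50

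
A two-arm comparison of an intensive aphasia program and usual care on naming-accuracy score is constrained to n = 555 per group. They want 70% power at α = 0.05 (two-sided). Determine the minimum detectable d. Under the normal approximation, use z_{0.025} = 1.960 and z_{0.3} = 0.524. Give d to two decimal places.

d_min ≈ 0.15

For two independent groups of n = 555 each: d_min = (z_{α/2} + z_β)·√(2/n).
z-sum = 1.960 + 0.524 = 2.484.
d_min = 2.484 × √(2/555) = 2.484 × 0.0600 = 0.149.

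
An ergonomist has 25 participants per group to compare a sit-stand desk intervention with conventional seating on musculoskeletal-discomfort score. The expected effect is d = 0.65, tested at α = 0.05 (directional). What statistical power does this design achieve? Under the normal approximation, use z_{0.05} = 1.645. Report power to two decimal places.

For two equal groups, power = Φ(d·√(n/2) − z_{α}).
d·√(n/2) = 0.65 × √(25/2) = 0.65 × 3.536 = 2.298.
z_β = 2.298 − 1.645 = 0.653.
Power = Φ(0.653) = 0.743.

power ≈ 0.74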